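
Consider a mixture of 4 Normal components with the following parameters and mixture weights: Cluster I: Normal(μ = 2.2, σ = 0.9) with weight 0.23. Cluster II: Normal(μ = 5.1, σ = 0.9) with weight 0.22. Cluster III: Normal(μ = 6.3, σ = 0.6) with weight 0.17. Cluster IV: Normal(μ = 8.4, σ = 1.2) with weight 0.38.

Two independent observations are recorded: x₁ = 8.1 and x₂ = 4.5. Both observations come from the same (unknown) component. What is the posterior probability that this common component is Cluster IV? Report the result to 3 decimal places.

0.591

The responsibility of component k is π_k f_k(x) divided by Σ_j π_j f_j(x).
Since both observations come from the same component, the likelihood for component k is f_k(x₁)·f_k(x₂).
  L_I = [(1/(0.9·√(2π)))·exp(−(8.1−2.2)²/(2·0.9²)) = 0.443269·exp(-21.48765) = 2.06394e-10] × [0.0169242] = 3.49306e-12
  L_II = [(1/(0.9·√(2π)))·exp(−(8.1−5.1)²/(2·0.9²)) = 0.443269·exp(-5.55556) = 0.00171364] × [0.354942] = 0.000608244
  L_III = [(1/(0.6·√(2π)))·exp(−(8.1−6.3)²/(2·0.6²)) = 0.664904·exp(-4.50000) = 0.00738641] × [0.00738641] = 5.45591e-05
  L_IV = [(1/(1.2·√(2π)))·exp(−(8.1−8.4)²/(2·1.2²)) = 0.332452·exp(-0.03125) = 0.322223] × [0.00169087] = 0.000544839
Prior × likelihood for each component:
  π_I·L_I = 0.23 × 3.49306e-12 = 8.03404e-13
  π_II·L_II = 0.22 × 0.000608244 = 0.000133814
  π_III·L_III = 0.17 × 5.45591e-05 = 9.27505e-06
  π_IV·L_IV = 0.38 × 0.000544839 = 0.000207039
Evidence: 8.03404e-13 + 0.000133814 + 9.27505e-06 + 0.000207039 = 0.000350128
Responsibility of Cluster IV: 0.000207039 / 0.000350128 ≈ 0.591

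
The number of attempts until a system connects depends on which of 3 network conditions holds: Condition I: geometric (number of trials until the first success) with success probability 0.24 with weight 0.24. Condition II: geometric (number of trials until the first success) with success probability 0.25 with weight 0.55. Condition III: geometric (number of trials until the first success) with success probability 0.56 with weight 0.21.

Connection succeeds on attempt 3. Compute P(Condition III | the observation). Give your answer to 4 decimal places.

0.1707

P(component k | x) = P(Z=k)·f_k(x) / marginal(x), where marginal(x) = Σ_j P(Z=j)·f_j(x).
Component likelihoods at x = 3:
  f_I = 0.24·(1−0.24)^2 = 0.24·0.5776 = 0.138624
  f_II = 0.25·(1−0.25)^2 = 0.25·0.5625 = 0.140625
  f_III = 0.56·(1−0.56)^2 = 0.56·0.1936 = 0.108416
Weight by the priors:
  P(Z=I)·f_I = 0.24 × 0.138624 = 0.0332698
  P(Z=II)·f_II = 0.55 × 0.140625 = 0.0773438
  P(Z=III)·f_III = 0.21 × 0.108416 = 0.0227674
Marginal: 0.0332698 + 0.0773438 + 0.0227674 = 0.133381
Responsibility of Condition III: 0.0227674 / 0.133381 ≈ 0.1707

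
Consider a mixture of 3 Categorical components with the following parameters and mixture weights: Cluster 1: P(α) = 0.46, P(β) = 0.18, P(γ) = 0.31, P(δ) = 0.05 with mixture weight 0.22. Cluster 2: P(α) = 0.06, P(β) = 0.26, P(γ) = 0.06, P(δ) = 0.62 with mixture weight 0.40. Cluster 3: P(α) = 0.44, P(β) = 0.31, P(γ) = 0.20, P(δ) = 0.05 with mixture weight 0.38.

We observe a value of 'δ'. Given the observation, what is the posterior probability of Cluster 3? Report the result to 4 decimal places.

0.0683

P(component k | x) = P(Z=k)·f_k(x) / marginal(x), where marginal(x) = Σ_j P(Z=j)·f_j(x).
Component likelihoods at x = 'δ':
  f_1 = P(δ | comp) = 0.05
  f_2 = P(δ | comp) = 0.62
  f_3 = P(δ | comp) = 0.05
Multiply by the mixture weights:
  P(Z=1)·f_1 = 0.22 × 0.05 = 0.011
  P(Z=2)·f_2 = 0.40 × 0.62 = 0.248
  P(Z=3)·f_3 = 0.38 × 0.05 = 0.019
Sum: 0.011 + 0.248 + 0.019 = 0.278
Responsibility of Cluster 3: 0.019 / 0.278 ≈ 0.0683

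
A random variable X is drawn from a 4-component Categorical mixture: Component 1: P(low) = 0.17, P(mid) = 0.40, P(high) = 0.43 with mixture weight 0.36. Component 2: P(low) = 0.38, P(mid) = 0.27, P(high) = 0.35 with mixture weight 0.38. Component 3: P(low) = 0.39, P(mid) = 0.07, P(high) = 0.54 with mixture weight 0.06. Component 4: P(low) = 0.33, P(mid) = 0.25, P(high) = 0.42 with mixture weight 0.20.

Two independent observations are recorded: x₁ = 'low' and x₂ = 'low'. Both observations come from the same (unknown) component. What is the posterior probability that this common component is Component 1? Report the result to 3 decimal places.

0.108

By Bayes' theorem, P(k | x) = π_k f_k(x) / Σ_j π_j f_j(x).
Since both observations come from the same component, the likelihood for component k is f_k(x₁)·f_k(x₂).
  p_1 = [P(low | comp) = 0.17] × [0.17] = 0.0289
  p_2 = [P(low | comp) = 0.38] × [0.38] = 0.1444
  p_3 = [P(low | comp) = 0.39] × [0.39] = 0.1521
  p_4 = [P(low | comp) = 0.33] × [0.33] = 0.1089
Prior × likelihood for each component:
  π_1·p_1 = 0.36 × 0.0289 = 0.010404
  π_2·p_2 = 0.38 × 0.1444 = 0.054872
  π_3·p_3 = 0.06 × 0.1521 = 0.009126
  π_4·p_4 = 0.20 × 0.1089 = 0.02178
Normaliser: 0.010404 + 0.054872 + 0.009126 + 0.02178 = 0.096182
Responsibility of Component 1: 0.010404 / 0.096182 ≈ 0.108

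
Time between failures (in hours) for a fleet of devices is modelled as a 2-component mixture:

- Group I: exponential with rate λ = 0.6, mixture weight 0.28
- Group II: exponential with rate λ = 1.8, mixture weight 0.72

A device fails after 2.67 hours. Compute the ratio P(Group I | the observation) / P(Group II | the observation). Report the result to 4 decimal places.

3.1929

The posterior odds equal the prior odds times the likelihood ratio: (w_i/w_j)·(f_i(x)/f_j(x)).
Component likelihoods at x = 2.67 hours:
  p_I = 0.120896
  p_II = 0.0147249
Posterior odds = (w_I·p_I) / (w_II·p_II) = (0.28·0.120896) / (0.72·0.0147249) = 0.0338508 / 0.0106019 ≈ 3.1929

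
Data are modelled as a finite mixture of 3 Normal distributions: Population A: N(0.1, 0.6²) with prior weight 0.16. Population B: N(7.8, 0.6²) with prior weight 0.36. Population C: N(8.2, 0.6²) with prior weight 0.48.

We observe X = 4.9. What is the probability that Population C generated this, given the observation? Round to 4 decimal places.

0.0408

The responsibility of component k is w_k f_k(x) divided by Σ_j w_j f_j(x).
Normal densities:
  f_A = (1/(0.6·√(2π)))·exp(−(4.9−0.1)²/(2·0.6²)) = 0.664904·exp(-32.00000) = 8.42045e-15
  f_B = (1/(0.6·√(2π)))·exp(−(4.9−7.8)²/(2·0.6²)) = 0.664904·exp(-11.68056) = 5.62287e-06
  f_C = (1/(0.6·√(2π)))·exp(−(4.9−8.2)²/(2·0.6²)) = 0.664904·exp(-15.12500) = 1.79496e-07
Prior × likelihood for each component:
  w_A·f_A = 0.16 × 8.42045e-15 = 1.34727e-15
  w_B·f_B = 0.36 × 5.62287e-06 = 2.02423e-06
  w_C·f_C = 0.48 × 1.79496e-07 = 8.61581e-08
Sum: 1.34727e-15 + 2.02423e-06 + 8.61581e-08 = 2.11039e-06
So the posterior for Population C is 8.61581e-08 / 2.11039e-06 ≈ 0.0408.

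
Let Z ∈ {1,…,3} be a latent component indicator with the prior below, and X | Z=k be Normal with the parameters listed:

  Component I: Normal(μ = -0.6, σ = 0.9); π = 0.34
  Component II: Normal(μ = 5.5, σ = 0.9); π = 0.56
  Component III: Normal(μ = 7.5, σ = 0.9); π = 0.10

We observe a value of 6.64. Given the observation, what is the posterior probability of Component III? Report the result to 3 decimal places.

P(component k | x) = π_k·f_k(x) / marginal(x), where marginal(x) = Σ_j π_j·f_j(x).
Normal densities:
  L_I = (1/(0.9·√(2π)))·exp(−(6.64−-0.6)²/(2·0.9²)) = 0.443269·exp(-32.35654) = 3.93006e-15
  L_II = (1/(0.9·√(2π)))·exp(−(6.64−5.5)²/(2·0.9²)) = 0.443269·exp(-0.80222) = 0.198732
  L_III = (1/(0.9·√(2π)))·exp(−(6.64−7.5)²/(2·0.9²)) = 0.443269·exp(-0.45654) = 0.280798
Prior × likelihood for each component:
  π_I·L_I = 0.34 × 3.93006e-15 = 1.33622e-15
  π_II·L_II = 0.56 × 0.198732 = 0.11129
  π_III·L_III = 0.10 × 0.280798 = 0.0280798
Marginal: 1.33622e-15 + 0.11129 + 0.0280798 = 0.139369
So the posterior for Component III is 0.0280798 / 0.139369 ≈ 0.201.

0.201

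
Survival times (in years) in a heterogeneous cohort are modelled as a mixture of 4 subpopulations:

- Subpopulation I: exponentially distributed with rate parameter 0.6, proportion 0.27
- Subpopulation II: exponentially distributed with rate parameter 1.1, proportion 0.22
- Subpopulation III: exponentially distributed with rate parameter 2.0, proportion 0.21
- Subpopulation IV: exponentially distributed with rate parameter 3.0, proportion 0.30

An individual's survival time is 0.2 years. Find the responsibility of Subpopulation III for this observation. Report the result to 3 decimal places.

By Bayes' theorem, P(k | x) = P(Z=k) f_k(x) / Σ_j P(Z=j) f_j(x).
Exponential densities:
  f_I = 0.6·e^(−0.6·0.2) = 0.6·e^(−0.1200) = 0.532152
  f_II = 1.1·e^(−1.1·0.2) = 1.1·e^(−0.2200) = 0.882771
  f_III = 2.0·e^(−2.0·0.2) = 2.0·e^(−0.4000) = 1.34064
  f_IV = 3.0·e^(−3.0·0.2) = 3.0·e^(−0.6000) = 1.64643
Prior × likelihood for each component:
  P(Z=I)·f_I = 0.27 × 0.532152 = 0.143681
  P(Z=II)·f_II = 0.22 × 0.882771 = 0.19421
  P(Z=III)·f_III = 0.21 × 1.34064 = 0.281534
  P(Z=IV)·f_IV = 0.30 × 1.64643 = 0.49393
Evidence: 0.143681 + 0.19421 + 0.281534 + 0.49393 = 1.11336
So the posterior for Subpopulation III is 0.281534 / 1.11336 ≈ 0.253.

0.253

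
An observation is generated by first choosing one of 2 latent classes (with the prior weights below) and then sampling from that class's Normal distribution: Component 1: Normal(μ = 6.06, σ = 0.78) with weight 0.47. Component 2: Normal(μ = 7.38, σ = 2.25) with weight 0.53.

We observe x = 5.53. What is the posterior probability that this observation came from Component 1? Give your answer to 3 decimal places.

Posterior ∝ prior × likelihood, so P(k | x) ∝ π_k f_k(x); normalise over all components.
Normal densities:
  L_1 = 0.40603
  L_2 = 0.126452
Multiply by the mixture weights:
  π_1·L_1 = 0.47 × 0.40603 = 0.190834
  π_2·L_2 = 0.53 × 0.126452 = 0.0670195
Marginal: 0.190834 + 0.0670195 = 0.257854
P(Component 1 | 5.53) ≈ 0.740

0.740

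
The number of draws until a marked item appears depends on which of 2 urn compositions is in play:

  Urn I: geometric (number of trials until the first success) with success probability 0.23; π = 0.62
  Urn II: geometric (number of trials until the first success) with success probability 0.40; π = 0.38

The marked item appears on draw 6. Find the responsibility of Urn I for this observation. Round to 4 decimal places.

0.7656

Apply Bayes' rule: the posterior for each component is proportional to its prior times its likelihood at x.
Geometric probabilities:
  p_I = 0.062256
  p_II = 0.031104
Unnormalised posteriors:
  P(Z=I)·p_I = 0.62 × 0.062256 = 0.0385987
  P(Z=II)·p_II = 0.38 × 0.031104 = 0.0118195
Marginal: 0.0385987 + 0.0118195 = 0.0504183
Responsibility of Urn I: 0.0385987 / 0.0504183 ≈ 0.7656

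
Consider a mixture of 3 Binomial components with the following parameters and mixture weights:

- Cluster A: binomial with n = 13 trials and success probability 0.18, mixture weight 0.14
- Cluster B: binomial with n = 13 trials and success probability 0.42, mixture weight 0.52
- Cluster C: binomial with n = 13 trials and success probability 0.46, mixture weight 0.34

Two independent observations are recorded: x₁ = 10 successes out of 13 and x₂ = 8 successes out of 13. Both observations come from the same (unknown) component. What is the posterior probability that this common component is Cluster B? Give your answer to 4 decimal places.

0.3450

The responsibility of component k is π_k f_k(x) divided by Σ_j π_j f_j(x).
Since both observations come from the same component, the likelihood for component k is f_k(x₁)·f_k(x₂).
  p_A = [C(13,10)·0.18^10·0.82^3 = 286·3.57047e-08·0.551368 = 5.63031e-06] × [0.000525809] = 2.96047e-09
  p_B = [C(13,10)·0.42^10·0.58^3 = 286·0.000170802·0.195112 = 0.0095311] × [0.0817924] = 0.000779571
  p_C = [C(13,10)·0.46^10·0.54^3 = 286·0.000424207·0.157464 = 0.0191041] × [0.11847] = 0.00226327
Unnormalised posteriors:
  π_A·p_A = 0.14 × 2.96047e-09 = 4.14466e-10
  π_B·p_B = 0.52 × 0.000779571 = 0.000405377
  π_C·p_C = 0.34 × 0.00226327 = 0.00076951
Marginal: 4.14466e-10 + 0.000405377 + 0.00076951 = 0.00117489
So the posterior for Cluster B is 0.000405377 / 0.00117489 ≈ 0.3450.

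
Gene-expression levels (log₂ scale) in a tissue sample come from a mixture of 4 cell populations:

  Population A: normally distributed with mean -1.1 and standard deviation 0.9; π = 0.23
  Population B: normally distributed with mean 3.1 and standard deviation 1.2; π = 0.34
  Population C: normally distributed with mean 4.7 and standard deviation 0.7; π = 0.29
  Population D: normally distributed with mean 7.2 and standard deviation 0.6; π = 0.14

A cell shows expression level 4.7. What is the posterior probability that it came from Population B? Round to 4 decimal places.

P(component k | x) = P(Z=k)·f_k(x) / marginal(x), where marginal(x) = Σ_j P(Z=j)·f_j(x).
Evaluate each component's likelihood at the observed value:
  L_A = (1/(0.9·√(2π)))·exp(−(4.7−-1.1)²/(2·0.9²)) = 0.443269·exp(-20.76543) = 4.24967e-10
  L_B = (1/(1.2·√(2π)))·exp(−(4.7−3.1)²/(2·1.2²)) = 0.332452·exp(-0.88889) = 0.136675
  L_C = (1/(0.7·√(2π)))·exp(−(4.7−4.7)²/(2·0.7²)) = 0.569918·exp(-0.00000) = 0.569918
  L_D = (1/(0.6·√(2π)))·exp(−(4.7−7.2)²/(2·0.6²)) = 0.664904·exp(-8.68056) = 0.000112938
Unnormalised posteriors:
  P(Z=A)·L_A = 0.23 × 4.24967e-10 = 9.77424e-11
  P(Z=B)·L_B = 0.34 × 0.136675 = 0.0464695
  P(Z=C)·L_C = 0.29 × 0.569918 = 0.165276
  P(Z=D)·L_D = 0.14 × 0.000112938 = 1.58114e-05
Marginal: 9.77424e-11 + 0.0464695 + 0.165276 + 1.58114e-05 = 0.211761
Responsibility of Population B: 0.0464695 / 0.211761 ≈ 0.2194

0.2194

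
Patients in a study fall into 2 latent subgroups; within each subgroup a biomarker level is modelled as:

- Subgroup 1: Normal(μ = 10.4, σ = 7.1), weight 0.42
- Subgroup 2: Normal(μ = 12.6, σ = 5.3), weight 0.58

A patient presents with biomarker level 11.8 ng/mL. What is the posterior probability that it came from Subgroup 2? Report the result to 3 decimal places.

0.651

P(component k | x) = π_k·f_k(x) / marginal(x), where marginal(x) = Σ_j π_j·f_j(x).
Normal densities:
  p_1 = (1/(7.1·√(2π)))·exp(−(11.8−10.4)²/(2·7.1²)) = 0.056189·exp(-0.01944) = 0.0551073
  p_2 = (1/(5.3·√(2π)))·exp(−(11.8−12.6)²/(2·5.3²)) = 0.075272·exp(-0.01139) = 0.0744195
Multiply by the mixture weights:
  π_1·p_1 = 0.42 × 0.0551073 = 0.023145
  π_2·p_2 = 0.58 × 0.0744195 = 0.0431633
Marginal: 0.023145 + 0.0431633 = 0.0663084
P(Subgroup 2 | the observation) ≈ 0.651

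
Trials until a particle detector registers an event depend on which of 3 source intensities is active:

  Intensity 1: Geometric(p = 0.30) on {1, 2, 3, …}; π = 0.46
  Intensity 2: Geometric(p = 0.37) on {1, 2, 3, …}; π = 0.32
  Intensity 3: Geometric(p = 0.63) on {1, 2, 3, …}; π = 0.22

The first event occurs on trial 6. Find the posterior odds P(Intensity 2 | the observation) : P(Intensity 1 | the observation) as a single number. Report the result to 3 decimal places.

Posterior odds = (w_i f_i(x)) / (w_j f_j(x)); the normalising sum cancels.
Evaluate each component's likelihood at the observed value:
  p_1 = 0.30·(1−0.30)^5 = 0.30·0.16807 = 0.050421
  p_2 = 0.37·(1−0.37)^5 = 0.37·0.0992437 = 0.0367202
  p_3 = 0.63·(1−0.63)^5 = 0.63·0.0069344 = 0.00436867
Posterior odds = (w_2·p_2) / (w_1·p_1) = (0.32·0.0367202) / (0.46·0.050421) = 0.0117504 / 0.0231937 ≈ 0.507

0.507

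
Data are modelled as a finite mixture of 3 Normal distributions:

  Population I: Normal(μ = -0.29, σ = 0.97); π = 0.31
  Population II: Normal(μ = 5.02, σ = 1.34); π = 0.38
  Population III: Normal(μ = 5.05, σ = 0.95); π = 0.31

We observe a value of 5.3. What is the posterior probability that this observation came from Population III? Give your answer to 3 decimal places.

0.532

Apply Bayes' rule: the posterior for each component is proportional to its prior times its likelihood at x.
Evaluate each component's likelihood at the observed value:
  p_I = 2.52634e-08
  p_II = 0.291289
  p_III = 0.405647
Prior × likelihood for each component:
  P(Z=I)·p_I = 0.31 × 2.52634e-08 = 7.83164e-09
  P(Z=II)·p_II = 0.38 × 0.291289 = 0.11069
  P(Z=III)·p_III = 0.31 × 0.405647 = 0.125751
Marginal: 7.83164e-09 + 0.11069 + 0.125751 = 0.23644
So the posterior for Population III is 0.125751 / 0.23644 ≈ 0.532.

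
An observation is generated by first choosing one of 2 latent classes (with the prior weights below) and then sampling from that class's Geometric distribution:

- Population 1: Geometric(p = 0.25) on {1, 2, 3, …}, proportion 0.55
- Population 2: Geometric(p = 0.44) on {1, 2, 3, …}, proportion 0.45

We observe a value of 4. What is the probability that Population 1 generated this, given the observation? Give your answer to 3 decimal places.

Apply Bayes' rule: the posterior for each component is proportional to its prior times its likelihood at x.
Evaluate each component's likelihood at the observed value:
  L_1 = 0.25·(1−0.25)^3 = 0.25·0.421875 = 0.105469
  L_2 = 0.44·(1−0.44)^3 = 0.44·0.175616 = 0.077271
Weight by the priors:
  π_1·L_1 = 0.55 × 0.105469 = 0.0580078
  π_2·L_2 = 0.45 × 0.077271 = 0.034772
Denominator: 0.0580078 + 0.034772 = 0.0927798
Responsibility of Population 1: 0.0580078 / 0.0927798 ≈ 0.625

0.625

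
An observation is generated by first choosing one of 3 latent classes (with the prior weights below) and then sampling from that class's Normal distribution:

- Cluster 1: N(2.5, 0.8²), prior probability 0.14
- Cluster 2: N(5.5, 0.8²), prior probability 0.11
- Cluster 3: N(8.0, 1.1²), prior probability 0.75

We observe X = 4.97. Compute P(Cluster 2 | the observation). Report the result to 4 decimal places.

Apply Bayes' rule: the posterior for each component is proportional to its prior times its likelihood at x.
Evaluate each component's likelihood at the observed value:
  f_1 = (1/(0.8·√(2π)))·exp(−(4.97−2.5)²/(2·0.8²)) = 0.498678·exp(-4.76633) = 0.00424453
  f_2 = (1/(0.8·√(2π)))·exp(−(4.97−5.5)²/(2·0.8²)) = 0.498678·exp(-0.21945) = 0.400417
  f_3 = (1/(1.1·√(2π)))·exp(−(4.97−8.0)²/(2·1.1²)) = 0.362675·exp(-3.79376) = 0.0081641
Weight by the priors:
  π_1·f_1 = 0.14 × 0.00424453 = 0.000594235
  π_2·f_2 = 0.11 × 0.400417 = 0.0440459
  π_3·f_3 = 0.75 × 0.0081641 = 0.00612307
Evidence: 0.000594235 + 0.0440459 + 0.00612307 = 0.0507632
So the posterior for Cluster 2 is 0.0440459 / 0.0507632 ≈ 0.8677.

0.8677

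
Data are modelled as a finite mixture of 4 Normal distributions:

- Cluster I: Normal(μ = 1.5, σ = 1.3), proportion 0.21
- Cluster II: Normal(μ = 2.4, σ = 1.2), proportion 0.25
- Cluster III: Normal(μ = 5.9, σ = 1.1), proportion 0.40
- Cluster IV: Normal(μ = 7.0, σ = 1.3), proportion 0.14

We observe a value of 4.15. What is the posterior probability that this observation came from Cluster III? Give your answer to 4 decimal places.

0.5017

By Bayes' theorem, P(k | x) = π_k f_k(x) / Σ_j π_j f_j(x).
Normal densities:
  L_I = (1/(1.3·√(2π)))·exp(−(4.15−1.5)²/(2·1.3²)) = 0.306879·exp(-2.07766) = 0.0384281
  L_II = (1/(1.2·√(2π)))·exp(−(4.15−2.4)²/(2·1.2²)) = 0.332452·exp(-1.06337) = 0.114793
  L_III = (1/(1.1·√(2π)))·exp(−(4.15−5.9)²/(2·1.1²)) = 0.362675·exp(-1.26550) = 0.10231
  L_IV = (1/(1.3·√(2π)))·exp(−(4.15−7.0)²/(2·1.3²)) = 0.306879·exp(-2.40311) = 0.0277531
Prior × likelihood for each component:
  π_I·L_I = 0.21 × 0.0384281 = 0.00806991
  π_II·L_II = 0.25 × 0.114793 = 0.0286982
  π_III·L_III = 0.40 × 0.10231 = 0.0409241
  π_IV·L_IV = 0.14 × 0.0277531 = 0.00388543
Sum: 0.00806991 + 0.0286982 + 0.0409241 + 0.00388543 = 0.0815776
P(Cluster III | x) = 0.0409241 / 0.0815776 ≈ 0.5017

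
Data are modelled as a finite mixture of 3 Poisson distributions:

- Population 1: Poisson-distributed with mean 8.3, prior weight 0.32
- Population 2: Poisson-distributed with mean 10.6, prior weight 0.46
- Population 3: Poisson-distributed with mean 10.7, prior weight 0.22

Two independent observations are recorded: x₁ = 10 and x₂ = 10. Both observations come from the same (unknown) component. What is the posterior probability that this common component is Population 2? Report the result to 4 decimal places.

0.5020

Posterior ∝ prior × likelihood, so P(k | x) ∝ P(Z=k) f_k(x); normalise over all components.
Since both observations come from the same component, the likelihood for component k is f_k(x₁)·f_k(x₂).
  L_1 = [0.106261] × [0.106261] = 0.0112914
  L_2 = [0.122963] × [0.122963] = 0.0151199
  L_3 = [0.122215] × [0.122215] = 0.0149365
Multiply by the mixture weights:
  P(Z=1)·L_1 = 0.32 × 0.0112914 = 0.00361324
  P(Z=2)·L_2 = 0.46 × 0.0151199 = 0.00695514
  P(Z=3)·L_3 = 0.22 × 0.0149365 = 0.00328602
Normaliser: 0.00361324 + 0.00695514 + 0.00328602 = 0.0138544
P(Population 2 | data) ≈ 0.5020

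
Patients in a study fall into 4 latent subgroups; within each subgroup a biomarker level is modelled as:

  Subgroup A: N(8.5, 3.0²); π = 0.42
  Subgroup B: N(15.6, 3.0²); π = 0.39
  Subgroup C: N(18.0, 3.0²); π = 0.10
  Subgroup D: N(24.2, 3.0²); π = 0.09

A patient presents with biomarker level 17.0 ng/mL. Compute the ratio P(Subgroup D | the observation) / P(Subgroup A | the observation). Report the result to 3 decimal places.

Since P(k|x) ∝ P(Z=k) f_k(x), the posterior odds are P(Z=i) f_i(x) / (P(Z=j) f_j(x)).
Normal densities:
  p_A = 0.00240203
  p_B = 0.119261
  p_C = 0.125794
  p_D = 0.00746484
Odds = (0.09/0.42) × (0.00746484/0.00240203) = 0.214286 × 3.10772 ≈ 0.666

0.666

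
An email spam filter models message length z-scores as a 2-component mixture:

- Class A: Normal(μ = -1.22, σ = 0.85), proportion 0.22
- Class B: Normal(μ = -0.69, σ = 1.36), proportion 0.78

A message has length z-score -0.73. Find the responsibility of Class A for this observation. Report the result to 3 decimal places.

0.277

Posterior ∝ prior × likelihood, so P(k | x) ∝ π_k f_k(x); normalise over all components.
Evaluate each component's likelihood at the observed value:
  p_A = (1/(0.85·√(2π)))·exp(−(-0.73−-1.22)²/(2·0.85²)) = 0.469344·exp(-0.16616) = 0.397493
  p_B = (1/(1.36·√(2π)))·exp(−(-0.73−-0.69)²/(2·1.36²)) = 0.293340·exp(-0.00043) = 0.293213
Prior × likelihood for each component:
  π_A·p_A = 0.22 × 0.397493 = 0.0874484
  π_B·p_B = 0.78 × 0.293213 = 0.228706
Evidence: 0.0874484 + 0.228706 = 0.316155
P(Class A | the observation) ≈ 0.277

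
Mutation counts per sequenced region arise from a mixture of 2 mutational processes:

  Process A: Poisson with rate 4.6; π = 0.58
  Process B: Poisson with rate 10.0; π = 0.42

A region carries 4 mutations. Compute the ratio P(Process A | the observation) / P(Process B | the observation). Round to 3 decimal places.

Only the two components matter; the odds are (P(Z=i) f_i(x)) / (P(Z=j) f_j(x)).
Component likelihoods at x = 4 mutations:
  f_A = 0.187528
  f_B = 0.0189166
Odds = (0.58/0.42) × (0.187528/0.0189166) = 1.38095 × 9.91337 ≈ 13.690

13.690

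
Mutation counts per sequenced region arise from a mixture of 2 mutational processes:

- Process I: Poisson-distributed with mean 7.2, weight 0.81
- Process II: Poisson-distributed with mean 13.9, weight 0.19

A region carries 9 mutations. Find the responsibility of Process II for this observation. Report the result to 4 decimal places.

0.0971

P(component k | x) = π_k·f_k(x) / marginal(x), where marginal(x) = Σ_j π_j·f_j(x).
Evaluate each component's likelihood at the observed value:
  f_I = 0.106982
  f_II = 0.0490543
Unnormalised posteriors:
  π_I·f_I = 0.81 × 0.106982 = 0.0866551
  π_II·f_II = 0.19 × 0.0490543 = 0.00932031
Evidence: 0.0866551 + 0.00932031 = 0.0959754
Responsibility of Process II: 0.00932031 / 0.0959754 ≈ 0.0971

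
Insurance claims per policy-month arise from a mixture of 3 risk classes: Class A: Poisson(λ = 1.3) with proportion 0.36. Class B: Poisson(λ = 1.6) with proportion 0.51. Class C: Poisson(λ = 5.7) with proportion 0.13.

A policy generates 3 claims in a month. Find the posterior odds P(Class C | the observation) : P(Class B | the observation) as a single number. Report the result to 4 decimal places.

Only the two components matter; the odds are (π_i f_i(x)) / (π_j f_j(x)).
Poisson probabilities:
  f_A = e^(−1.3)·1.3^3/3! = 0.0997921
  f_B = e^(−1.6)·1.6^3/3! = 0.137828
  f_C = e^(−5.7)·5.7^3/3! = 0.103275
Posterior odds = (π_C·f_C) / (π_B·f_B) = (0.13·0.103275) / (0.51·0.137828) = 0.0134257 / 0.0702923 ≈ 0.1910

0.1910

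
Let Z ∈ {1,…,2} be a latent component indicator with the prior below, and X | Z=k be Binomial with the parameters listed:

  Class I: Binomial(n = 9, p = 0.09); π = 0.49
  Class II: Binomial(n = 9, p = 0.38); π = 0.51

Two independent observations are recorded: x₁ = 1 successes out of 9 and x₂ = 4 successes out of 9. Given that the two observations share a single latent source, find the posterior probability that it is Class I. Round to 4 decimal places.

By Bayes' theorem, P(k | x) = π_k f_k(x) / Σ_j π_j f_j(x).
Since both observations come from the same component, the likelihood for component k is f_k(x₁)·f_k(x₂).
  f_I = [C(9,1)·0.09^1·0.91^8 = 9·0.09·0.470253 = 0.380905] × [0.00515879] = 0.00196501
  f_II = [C(9,1)·0.38^1·0.62^8 = 9·0.38·0.021834 = 0.0746723] × [0.240693] = 0.0179731
Weight by the priors:
  π_I·f_I = 0.49 × 0.00196501 = 0.000962853
  π_II·f_II = 0.51 × 0.0179731 = 0.00916628
Denominator: 0.000962853 + 0.00916628 = 0.0101291
So the posterior for Class I is 0.000962853 / 0.0101291 ≈ 0.0951.

0.0951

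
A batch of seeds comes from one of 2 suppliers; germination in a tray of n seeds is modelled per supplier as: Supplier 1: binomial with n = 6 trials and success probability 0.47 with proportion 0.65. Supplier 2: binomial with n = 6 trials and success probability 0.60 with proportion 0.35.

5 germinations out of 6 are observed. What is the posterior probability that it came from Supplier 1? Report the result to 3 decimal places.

0.421

P(component k | x) = π_k·f_k(x) / marginal(x), where marginal(x) = Σ_j π_j·f_j(x).
Binomial probabilities:
  L_1 = 0.0729317
  L_2 = 0.186624
Prior × likelihood for each component:
  π_1·L_1 = 0.65 × 0.0729317 = 0.0474056
  π_2·L_2 = 0.35 × 0.186624 = 0.0653184
Denominator: 0.0474056 + 0.0653184 = 0.112724
Responsibility of Supplier 1: 0.0474056 / 0.112724 ≈ 0.421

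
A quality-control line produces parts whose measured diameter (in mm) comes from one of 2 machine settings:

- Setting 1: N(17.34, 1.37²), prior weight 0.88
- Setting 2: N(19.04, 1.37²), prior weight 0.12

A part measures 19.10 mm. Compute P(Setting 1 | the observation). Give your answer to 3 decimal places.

Posterior ∝ prior × likelihood, so P(k | x) ∝ w_k f_k(x); normalise over all components.
Evaluate each component's likelihood at the observed value:
  p_1 = (1/(1.37·√(2π)))·exp(−(19.10−17.34)²/(2·1.37²)) = 0.291199·exp(-0.82519) = 0.127589
  p_2 = (1/(1.37·√(2π)))·exp(−(19.10−19.04)²/(2·1.37²)) = 0.291199·exp(-0.00096) = 0.29092
Weight by the priors:
  w_1·p_1 = 0.88 × 0.127589 = 0.112278
  w_2·p_2 = 0.12 × 0.29092 = 0.0349104
Marginal: 0.112278 + 0.0349104 = 0.147189
Responsibility of Setting 1: 0.112278 / 0.147189 ≈ 0.763

0.763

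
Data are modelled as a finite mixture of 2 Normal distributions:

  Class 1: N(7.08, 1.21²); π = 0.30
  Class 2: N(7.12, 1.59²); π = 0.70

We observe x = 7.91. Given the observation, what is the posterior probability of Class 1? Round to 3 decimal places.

0.335

By Bayes' theorem, P(k | x) = π_k f_k(x) / Σ_j π_j f_j(x).
Normal densities:
  p_1 = 0.260586
  p_2 = 0.221772
Unnormalised posteriors:
  π_1·p_1 = 0.30 × 0.260586 = 0.0781758
  π_2·p_2 = 0.70 × 0.221772 = 0.15524
Evidence: 0.0781758 + 0.15524 = 0.233416
Responsibility of Class 1: 0.0781758 / 0.233416 ≈ 0.335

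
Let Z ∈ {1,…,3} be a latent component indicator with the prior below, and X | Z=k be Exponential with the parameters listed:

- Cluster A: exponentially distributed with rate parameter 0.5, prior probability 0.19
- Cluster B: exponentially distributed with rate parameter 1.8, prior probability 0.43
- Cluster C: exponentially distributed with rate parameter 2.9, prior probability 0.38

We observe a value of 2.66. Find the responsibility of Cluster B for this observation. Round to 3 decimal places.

The responsibility of component k is P(Z=k) f_k(x) divided by Σ_j P(Z=j) f_j(x).
Evaluate each component's likelihood at the observed value:
  L_A = 0.5·e^(−0.5·2.66) = 0.5·e^(−1.3300) = 0.132239
  L_B = 1.8·e^(−1.8·2.66) = 1.8·e^(−4.7880) = 0.0149924
  L_C = 2.9·e^(−2.9·2.66) = 2.9·e^(−7.7140) = 0.00129494
Prior × likelihood for each component:
  P(Z=A)·L_A = 0.19 × 0.132239 = 0.0251253
  P(Z=B)·L_B = 0.43 × 0.0149924 = 0.00644672
  P(Z=C)·L_C = 0.38 × 0.00129494 = 0.000492078
Normaliser: 0.0251253 + 0.00644672 + 0.000492078 = 0.0320641
P(Cluster B | the observation) ≈ 0.201

0.201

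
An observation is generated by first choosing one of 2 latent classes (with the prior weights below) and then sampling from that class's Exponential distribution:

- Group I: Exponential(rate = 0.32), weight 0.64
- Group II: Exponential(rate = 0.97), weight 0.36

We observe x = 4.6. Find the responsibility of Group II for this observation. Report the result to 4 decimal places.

P(component k | x) = P(Z=k)·f_k(x) / marginal(x), where marginal(x) = Σ_j P(Z=j)·f_j(x).
Component likelihoods at x = 4.6:
  p_I = 0.0734292
  p_II = 0.0111931
Multiply by the mixture weights:
  P(Z=I)·p_I = 0.64 × 0.0734292 = 0.0469947
  P(Z=II)·p_II = 0.36 × 0.0111931 = 0.00402951
Sum: 0.0469947 + 0.00402951 = 0.0510242
P(Group II | 4.6) ≈ 0.0790

0.0790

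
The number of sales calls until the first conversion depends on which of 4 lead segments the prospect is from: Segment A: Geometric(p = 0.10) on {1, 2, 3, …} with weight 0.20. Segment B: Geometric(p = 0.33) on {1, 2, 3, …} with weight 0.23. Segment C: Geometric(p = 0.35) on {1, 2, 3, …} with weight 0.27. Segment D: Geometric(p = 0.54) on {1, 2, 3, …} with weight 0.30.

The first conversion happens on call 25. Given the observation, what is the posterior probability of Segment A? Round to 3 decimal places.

P(component k | x) = π_k·f_k(x) / marginal(x), where marginal(x) = Σ_j π_j·f_j(x).
Geometric probabilities:
  L_A = 0.00797664
  L_B = 2.20958e-05
  L_C = 1.13237e-05
  L_D = 4.35093e-09
Unnormalised posteriors:
  π_A·L_A = 0.20 × 0.00797664 = 0.00159533
  π_B·L_B = 0.23 × 2.20958e-05 = 5.08203e-06
  π_C·L_C = 0.27 × 1.13237e-05 = 3.0574e-06
  π_D·L_D = 0.30 × 4.35093e-09 = 1.30528e-09
Sum: 0.00159533 + 5.08203e-06 + 3.0574e-06 + 1.30528e-09 = 0.00160347
Responsibility of Segment A: 0.00159533 / 0.00160347 ≈ 0.995

0.995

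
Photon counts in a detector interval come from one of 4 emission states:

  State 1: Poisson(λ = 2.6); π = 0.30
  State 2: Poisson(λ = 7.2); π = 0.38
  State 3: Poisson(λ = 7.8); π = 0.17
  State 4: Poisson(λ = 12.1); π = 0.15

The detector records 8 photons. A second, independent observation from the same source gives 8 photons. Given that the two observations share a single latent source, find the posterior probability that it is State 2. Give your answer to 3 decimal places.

0.635

Apply Bayes' rule: the posterior for each component is proportional to its prior times its likelihood at x.
Since both observations come from the same component, the likelihood for component k is f_k(x₁)·f_k(x₂).
  L_1 = [0.00384681] × [0.00384681] = 1.47979e-05
  L_2 = [0.133727] × [0.133727] = 0.0178829
  L_3 = [0.139232] × [0.139232] = 0.0193856
  L_4 = [0.0633577] × [0.0633577] = 0.00401419
Multiply by the mixture weights:
  w_1·L_1 = 0.30 × 1.47979e-05 = 4.43938e-06
  w_2·L_2 = 0.38 × 0.0178829 = 0.00679551
  w_3·L_3 = 0.17 × 0.0193856 = 0.00329555
  w_4·L_4 = 0.15 × 0.00401419 = 0.000602129
Normaliser: 4.43938e-06 + 0.00679551 + 0.00329555 + 0.000602129 = 0.0106976
P(State 2 | x) ≈ 0.635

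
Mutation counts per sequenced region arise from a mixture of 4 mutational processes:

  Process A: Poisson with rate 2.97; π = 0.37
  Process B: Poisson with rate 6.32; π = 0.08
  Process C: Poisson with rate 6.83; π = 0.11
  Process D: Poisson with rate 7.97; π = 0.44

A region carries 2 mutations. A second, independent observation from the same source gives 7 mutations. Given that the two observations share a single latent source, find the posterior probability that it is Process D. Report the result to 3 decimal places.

0.209

Posterior ∝ prior × likelihood, so P(k | x) ∝ P(Z=k) f_k(x); normalise over all components.
Since both observations come from the same component, the likelihood for component k is f_k(x₁)·f_k(x₂).
  L_A = [e^(−2.97)·2.97^2/2! = 0.226271] × [0.0207496] = 0.00469503
  L_B = [e^(−6.32)·6.32^2/2! = 0.035947] × [0.143829] = 0.00517024
  L_C = [e^(−6.83)·6.83^2/2! = 0.0252104] × [0.14869] = 0.00374855
  L_D = [e^(−7.97)·7.97^2/2! = 0.0109789] × [0.140104] = 0.00153819
Multiply by the mixture weights:
  P(Z=A)·L_A = 0.37 × 0.00469503 = 0.00173716
  P(Z=B)·L_B = 0.08 × 0.00517024 = 0.000413619
  P(Z=C)·L_C = 0.11 × 0.00374855 = 0.00041234
  P(Z=D)·L_D = 0.44 × 0.00153819 = 0.000676804
Marginal: 0.00173716 + 0.000413619 + 0.00041234 + 0.000676804 = 0.00323992
So the posterior for Process D is 0.000676804 / 0.00323992 ≈ 0.209.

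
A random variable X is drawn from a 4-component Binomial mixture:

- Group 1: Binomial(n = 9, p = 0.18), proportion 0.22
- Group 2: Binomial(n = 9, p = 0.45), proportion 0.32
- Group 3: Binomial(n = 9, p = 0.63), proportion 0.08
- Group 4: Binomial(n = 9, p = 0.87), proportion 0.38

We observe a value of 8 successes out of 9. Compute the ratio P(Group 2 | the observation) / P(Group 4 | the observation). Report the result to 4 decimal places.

The posterior odds equal the prior odds times the likelihood ratio: (P(Z=i)/P(Z=j))·(f_i(x)/f_j(x)).
Component likelihoods at x = 8 successes out of 9:
  p_1 = 8.13273e-06
  p_2 = 0.00832349
  p_3 = 0.0826359
  p_4 = 0.384008
Posterior odds = (P(Z=2)·p_2) / (P(Z=4)·p_4) = (0.32·0.00832349) / (0.38·0.384008) = 0.00266352 / 0.145923 ≈ 0.0183

0.0183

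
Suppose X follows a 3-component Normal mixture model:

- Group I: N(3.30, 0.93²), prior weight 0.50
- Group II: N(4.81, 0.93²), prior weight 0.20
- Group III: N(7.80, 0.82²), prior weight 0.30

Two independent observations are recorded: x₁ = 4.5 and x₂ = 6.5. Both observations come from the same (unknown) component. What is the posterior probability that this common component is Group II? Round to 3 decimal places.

Apply Bayes' rule: the posterior for each component is proportional to its prior times its likelihood at x.
Since both observations come from the same component, the likelihood for component k is f_k(x₁)·f_k(x₂).
  f_I = [(1/(0.93·√(2π)))·exp(−(4.5−3.30)²/(2·0.93²)) = 0.428970·exp(-0.83247) = 0.186591] × [0.00115215] = 0.000214981
  f_II = [(1/(0.93·√(2π)))·exp(−(4.5−4.81)²/(2·0.93²)) = 0.428970·exp(-0.05556) = 0.405788] × [0.0822918] = 0.0333931
  f_III = [(1/(0.82·√(2π)))·exp(−(4.5−7.80)²/(2·0.82²)) = 0.486515·exp(-8.09786) = 0.000147993] × [0.138459] = 2.0491e-05
Prior × likelihood for each component:
  π_I·f_I = 0.50 × 0.000214981 = 0.00010749
  π_II·f_II = 0.20 × 0.0333931 = 0.00667861
  π_III·f_III = 0.30 × 2.0491e-05 = 6.14729e-06
Normaliser: 0.00010749 + 0.00667861 + 6.14729e-06 = 0.00679225
Responsibility of Group II: 0.00667861 / 0.00679225 ≈ 0.983

0.983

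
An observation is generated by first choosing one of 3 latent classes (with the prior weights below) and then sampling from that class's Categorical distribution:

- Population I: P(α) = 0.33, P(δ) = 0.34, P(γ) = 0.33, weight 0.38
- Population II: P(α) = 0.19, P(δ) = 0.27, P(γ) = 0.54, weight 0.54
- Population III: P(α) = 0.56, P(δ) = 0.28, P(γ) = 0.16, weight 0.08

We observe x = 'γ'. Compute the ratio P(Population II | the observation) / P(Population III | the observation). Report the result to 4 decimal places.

22.7812

Since P(k|x) ∝ w_k f_k(x), the posterior odds are w_i f_i(x) / (w_j f_j(x)).
Evaluate each component's likelihood at the observed value:
  p_I = P(γ | comp) = 0.33
  p_II = P(γ | comp) = 0.54
  p_III = P(γ | comp) = 0.16
Posterior odds = (w_II·p_II) / (w_III·p_III) = (0.54·0.54) / (0.08·0.16) = 0.2916 / 0.0128 ≈ 22.7812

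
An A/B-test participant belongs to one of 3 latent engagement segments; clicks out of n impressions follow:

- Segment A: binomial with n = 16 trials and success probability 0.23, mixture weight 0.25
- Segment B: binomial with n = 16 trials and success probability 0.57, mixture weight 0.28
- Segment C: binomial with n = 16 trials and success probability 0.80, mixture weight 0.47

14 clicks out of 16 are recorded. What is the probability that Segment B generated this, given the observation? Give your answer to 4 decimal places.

0.0234

The responsibility of component k is w_k f_k(x) divided by Σ_j w_j f_j(x).
Evaluate each component's likelihood at the observed value:
  p_A = 8.24807e-08
  p_B = 0.00847942
  p_C = 0.211106
Weight by the priors:
  w_A·p_A = 0.25 × 8.24807e-08 = 2.06202e-08
  w_B·p_B = 0.28 × 0.00847942 = 0.00237424
  w_C·p_C = 0.47 × 0.211106 = 0.0992199
Marginal: 2.06202e-08 + 0.00237424 + 0.0992199 = 0.101594
So the posterior for Segment B is 0.00237424 / 0.101594 ≈ 0.0234.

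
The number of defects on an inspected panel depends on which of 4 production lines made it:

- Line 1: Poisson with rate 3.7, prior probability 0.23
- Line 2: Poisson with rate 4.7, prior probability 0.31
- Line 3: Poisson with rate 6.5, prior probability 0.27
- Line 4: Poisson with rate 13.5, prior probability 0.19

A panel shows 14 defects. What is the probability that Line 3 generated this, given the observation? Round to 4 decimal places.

0.0529

By Bayes' theorem, P(k | x) = π_k f_k(x) / Σ_j π_j f_j(x).
Evaluate each component's likelihood at the observed value:
  p_1 = 2.5558e-05
  p_2 = 0.00026778
  p_3 = 0.00414443
  p_4 = 0.105024
Weight by the priors:
  π_1·p_1 = 0.23 × 2.5558e-05 = 5.87833e-06
  π_2·p_2 = 0.31 × 0.00026778 = 8.30117e-05
  π_3·p_3 = 0.27 × 0.00414443 = 0.001119
  π_4·p_4 = 0.19 × 0.105024 = 0.0199546
Marginal: 5.87833e-06 + 8.30117e-05 + 0.001119 + 0.0199546 = 0.0211625
So the posterior for Line 3 is 0.001119 / 0.0211625 ≈ 0.0529.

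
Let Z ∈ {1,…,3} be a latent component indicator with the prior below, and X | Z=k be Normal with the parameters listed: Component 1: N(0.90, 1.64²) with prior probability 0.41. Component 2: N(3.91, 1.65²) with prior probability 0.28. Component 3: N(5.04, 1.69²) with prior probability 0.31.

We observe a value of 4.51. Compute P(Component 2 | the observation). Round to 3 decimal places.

0.447

Apply Bayes' rule: the posterior for each component is proportional to its prior times its likelihood at x.
Evaluate each component's likelihood at the observed value:
  p_1 = (1/(1.64·√(2π)))·exp(−(4.51−0.90)²/(2·1.64²)) = 0.243257·exp(-2.42268) = 0.0215729
  p_2 = (1/(1.65·√(2π)))·exp(−(4.51−3.91)²/(2·1.65²)) = 0.241783·exp(-0.06612) = 0.226315
  p_3 = (1/(1.69·√(2π)))·exp(−(4.51−5.04)²/(2·1.69²)) = 0.236061·exp(-0.04918) = 0.224733
Multiply by the mixture weights:
  P(Z=1)·p_1 = 0.41 × 0.0215729 = 0.00884488
  P(Z=2)·p_2 = 0.28 × 0.226315 = 0.0633681
  P(Z=3)·p_3 = 0.31 × 0.224733 = 0.0696672
Denominator: 0.00884488 + 0.0633681 + 0.0696672 = 0.14188
Responsibility of Component 2: 0.0633681 / 0.14188 ≈ 0.447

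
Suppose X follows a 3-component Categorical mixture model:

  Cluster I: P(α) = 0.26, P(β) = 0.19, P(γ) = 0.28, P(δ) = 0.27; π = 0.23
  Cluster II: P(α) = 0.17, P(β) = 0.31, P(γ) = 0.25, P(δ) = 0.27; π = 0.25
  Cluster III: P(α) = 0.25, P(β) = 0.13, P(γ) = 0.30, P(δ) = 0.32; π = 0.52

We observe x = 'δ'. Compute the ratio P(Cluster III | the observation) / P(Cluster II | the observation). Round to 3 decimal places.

The posterior odds equal the prior odds times the likelihood ratio: (P(Z=i)/P(Z=j))·(f_i(x)/f_j(x)).
Evaluate each component's likelihood at the observed value:
  f_I = 0.27
  f_II = 0.27
  f_III = 0.32
Posterior odds = (P(Z=III)·f_III) / (P(Z=II)·f_II) = (0.52·0.32) / (0.25·0.27) = 0.1664 / 0.0675 ≈ 2.465

2.465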